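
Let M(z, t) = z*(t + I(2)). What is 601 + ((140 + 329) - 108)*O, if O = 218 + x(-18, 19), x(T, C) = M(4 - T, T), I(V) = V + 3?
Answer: -23947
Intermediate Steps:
I(V) = 3 + V
M(z, t) = z*(5 + t) (M(z, t) = z*(t + (3 + 2)) = z*(t + 5) = z*(5 + t))
x(T, C) = (4 - T)*(5 + T)
O = -68 (O = 218 + (20 - 1*(-18) - 1*(-18)²) = 218 + (20 + 18 - 1*324) = 218 + (20 + 18 - 324) = 218 - 286 = -68)
601 + ((140 + 329) - 108)*O = 601 + ((140 + 329) - 108)*(-68) = 601 + (469 - 108)*(-68) = 601 + 361*(-68) = 601 - 24548 = -23947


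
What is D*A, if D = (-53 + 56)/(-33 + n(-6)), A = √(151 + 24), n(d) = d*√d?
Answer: -11*√7/29 + 2*I*√42/29 ≈ -1.0036 + 0.44695*I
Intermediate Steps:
n(d) = d^(3/2)
A = 5*√7 (A = √175 = 5*√7 ≈ 13.229)
D = 3/(-33 - 6*I*√6) (D = (-53 + 56)/(-33 + (-6)^(3/2)) = 3/(-33 - 6*I*√6) ≈ -0.075862 + 0.033786*I)
D*A = (I/(-11*I + 2*√6))*(5*√7) = 5*I*√7/(-11*I + 2*√6)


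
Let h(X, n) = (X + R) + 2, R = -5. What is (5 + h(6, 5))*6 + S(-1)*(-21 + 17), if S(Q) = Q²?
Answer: 44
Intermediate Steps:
h(X, n) = -3 + X (h(X, n) = (X - 5) + 2 = (-5 + X) + 2 = -3 + X)
(5 + h(6, 5))*6 + S(-1)*(-21 + 17) = (5 + (-3 + 6))*6 + (-1)²*(-21 + 17) = (5 + 3)*6 + 1*(-4) = 8*6 - 4 = 48 - 4 = 44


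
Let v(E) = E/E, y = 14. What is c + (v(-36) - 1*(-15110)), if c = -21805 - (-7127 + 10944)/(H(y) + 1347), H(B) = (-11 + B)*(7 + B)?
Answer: -9442357/1410 ≈ -6696.7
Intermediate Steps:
v(E) = 1
c = -30748867/1410 (c = -21805 - (-7127 + 10944)/((-77 + 14² - 4*14) + 1347) = -21805 - 3817/((-77 + 196 - 56) + 1347) = -21805 - 3817/(63 + 1347) = -21805 - 3817/1410 = -30748867/1410 ≈ -21808.)
c + (v(-36) - 1*(-15110)) = -30748867/1410 + (1 - 1*(-15110)) = -30748867/1410 + (1 + 15110) = -30748867/1410 + 15111 = -9442357/1410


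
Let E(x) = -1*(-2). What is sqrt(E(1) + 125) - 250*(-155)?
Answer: 38750 + sqrt(127) ≈ 38761.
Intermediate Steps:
E(x) = 2
sqrt(E(1) + 125) - 250*(-155) = sqrt(2 + 125) - 250*(-155) = sqrt(127) + 38750 = 38750 + sqrt(127)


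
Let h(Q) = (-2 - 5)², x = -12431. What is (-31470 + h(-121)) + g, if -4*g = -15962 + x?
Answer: -97291/4 ≈ -24323.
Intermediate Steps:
h(Q) = 49 (h(Q) = (-7)² = 49)
g = 28393/4 (g = -(-15962 - 12431)/4 = -¼*(-28393) = 28393/4 ≈ 7098.3)
(-31470 + h(-121)) + g = (-31470 + 49) + 28393/4 = -31421 + 28393/4 = -97291/4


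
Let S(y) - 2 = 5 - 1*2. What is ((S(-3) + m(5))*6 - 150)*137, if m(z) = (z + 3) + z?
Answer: -5754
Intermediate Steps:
S(y) = 5 (S(y) = 2 + (5 - 1*2) = 2 + (5 - 2) = 2 + 3 = 5)
m(z) = 3 + 2*z (m(z) = (3 + z) + z = 3 + 2*z)
((S(-3) + m(5))*6 - 150)*137 = ((5 + (3 + 2*5))*6 - 150)*137 = ((5 + (3 + 10))*6 - 150)*137 = ((5 + 13)*6 - 150)*137 = (18*6 - 150)*137 = (108 - 150)*137 = -42*137 = -5754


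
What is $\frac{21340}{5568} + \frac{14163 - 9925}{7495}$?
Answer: $\frac{45885121}{10433040} \approx 4.3981$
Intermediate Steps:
$\frac{21340}{5568} + \frac{14163 - 9925}{7495} = 21340 \cdot \frac{1}{5568} + \left(14163 - 9925\right) \frac{1}{7495} = \frac{5335}{1392} + 4238 \cdot \frac{1}{7495} = \frac{5335}{1392} + \frac{4238}{7495} = \frac{45885121}{10433040}$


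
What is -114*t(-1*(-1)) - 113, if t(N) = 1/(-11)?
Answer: -1129/11 ≈ -102.64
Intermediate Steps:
t(N) = -1/11
-114*t(-1*(-1)) - 113 = -114*(-1/11) - 113 = 114/11 - 113 = -1129/11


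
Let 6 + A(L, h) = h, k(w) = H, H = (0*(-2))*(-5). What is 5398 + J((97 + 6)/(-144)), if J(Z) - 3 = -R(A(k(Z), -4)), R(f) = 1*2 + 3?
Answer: 5396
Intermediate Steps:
H = 0 (H = 0*(-5) = 0)
k(w) = 0
A(L, h) = -6 + h
R(f) = 5 (R(f) = 2 + 3 = 5)
J(Z) = -2 (J(Z) = 3 - 1*5 = 3 - 5 = -2)
5398 + J((97 + 6)/(-144)) = 5398 - 2 = 5396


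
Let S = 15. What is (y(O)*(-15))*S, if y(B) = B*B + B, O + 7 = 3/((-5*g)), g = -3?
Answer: -8874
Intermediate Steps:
O = -34/5 (O = -7 + 3/((-5*(-3))) = -7 + 3/15 = -7 + 3*(1/15) = -7 + 1/5 = -34/5 ≈ -6.8000)
y(B) = B + B**2 (y(B) = B**2 + B = B + B**2)
(y(O)*(-15))*S = (-34*(1 - 34/5)/5*(-15))*15 = (-34/5*(-29/5)*(-15))*15 = ((986/25)*(-15))*15 = -2958/5*15 = -8874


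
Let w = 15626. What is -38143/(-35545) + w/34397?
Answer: 1867430941/1222641365 ≈ 1.5274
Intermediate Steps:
-38143/(-35545) + w/34397 = -38143/(-35545) + 15626/34397 = -38143*(-1/35545) + 15626*(1/34397) = 38143/35545 + 15626/34397 = 1867430941/1222641365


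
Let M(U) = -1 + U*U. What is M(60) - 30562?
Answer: -26963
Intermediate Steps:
M(U) = -1 + U²
M(60) - 30562 = (-1 + 60²) - 30562 = (-1 + 3600) - 30562 = 3599 - 30562 = -26963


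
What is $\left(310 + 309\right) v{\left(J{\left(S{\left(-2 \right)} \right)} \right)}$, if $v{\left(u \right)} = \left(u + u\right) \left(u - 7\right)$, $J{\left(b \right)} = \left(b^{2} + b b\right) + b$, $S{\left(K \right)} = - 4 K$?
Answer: $21719472$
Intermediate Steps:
$J{\left(b \right)} = b + 2 b^{2}$ ($J{\left(b \right)} = \left(b^{2} + b^{2}\right) + b = 2 b^{2} + b = b + 2 b^{2}$)
$v{\left(u \right)} = 2 u \left(-7 + u\right)$
$\left(310 + 309\right) v{\left(J{\left(S{\left(-2 \right)} \right)} \right)} = \left(310 + 309\right) 2 \left(-4\right) \left(-2\right) \left(1 + 2 \left(\left(-4\right) \left(-2\right)\right)\right) \left(-7 + \left(-4\right) \left(-2\right) \left(1 + 2 \left(\left(-4\right) \left(-2\right)\right)\right)\right) = 619 \cdot 2 \cdot 8 \left(1 + 2 \cdot 8\right) \left(-7 + 8 \left(1 + 2 \cdot 8\right)\right) = 619 \cdot 2 \cdot 8 \left(1 + 16\right) \left(-7 + 8 \left(1 + 16\right)\right) = 619 \cdot 2 \cdot 8 \cdot 17 \left(-7 + 8 \cdot 17\right) = 619 \cdot 2 \cdot 136 \left(-7 + 136\right) = 619 \cdot 2 \cdot 136 \cdot 129 = 619 \cdot 35088 = 21719472$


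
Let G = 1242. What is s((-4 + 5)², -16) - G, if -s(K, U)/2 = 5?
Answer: -1252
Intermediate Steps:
s(K, U) = -10 (s(K, U) = -2*5 = -10)
s((-4 + 5)², -16) - G = -10 - 1*1242 = -10 - 1242 = -1252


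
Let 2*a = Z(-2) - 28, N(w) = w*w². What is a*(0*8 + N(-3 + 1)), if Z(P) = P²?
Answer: 96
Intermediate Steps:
N(w) = w³
a = -12 (a = ((-2)² - 28)/2 = (4 - 28)/2 = (½)*(-24) = -12)
a*(0*8 + N(-3 + 1)) = -12*(0*8 + (-3 + 1)³) = -12*(0 + (-2)³) = -12*(0 - 8) = -12*(-8) = 96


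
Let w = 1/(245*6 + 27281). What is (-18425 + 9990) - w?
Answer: -242514686/28751 ≈ -8435.0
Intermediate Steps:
w = 1/28751 (w = 1/(1470 + 27281) = 1/28751 ≈ 3.4781e-5)
(-18425 + 9990) - w = (-18425 + 9990) - 1*1/28751 = -8435 - 1/28751 = -242514686/28751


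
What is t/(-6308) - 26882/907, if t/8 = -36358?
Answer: 23560498/1430339 ≈ 16.472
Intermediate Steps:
t = -290864 (t = 8*(-36358) = -290864)
t/(-6308) - 26882/907 = -290864/(-6308) - 26882/907 = -290864*(-1/6308) - 26882*1/907 = 72716/1577 - 26882/907 = 23560498/1430339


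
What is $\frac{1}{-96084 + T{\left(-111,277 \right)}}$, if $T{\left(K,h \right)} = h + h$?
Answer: $- \frac{1}{95530} \approx -1.0468 \cdot 10^{-5}$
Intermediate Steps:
$T{\left(K,h \right)} = 2 h$
$\frac{1}{-96084 + T{\left(-111,277 \right)}} = \frac{1}{-96084 + 2 \cdot 277} = \frac{1}{-96084 + 554} = \frac{1}{-95530} = - \frac{1}{95530}$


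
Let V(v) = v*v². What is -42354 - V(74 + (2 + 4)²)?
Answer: -1373354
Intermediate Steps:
V(v) = v³
-42354 - V(74 + (2 + 4)²) = -42354 - (74 + (2 + 4)²)³ = -42354 - (74 + 6²)³ = -42354 - (74 + 36)³ = -42354 - 1*110³ = -42354 - 1*1331000 = -42354 - 1331000 = -1373354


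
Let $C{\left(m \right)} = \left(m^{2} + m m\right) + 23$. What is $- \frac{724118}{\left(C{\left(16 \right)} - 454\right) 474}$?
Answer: $- \frac{362059}{19197} \approx -18.86$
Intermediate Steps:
$C{\left(m \right)} = 23 + 2 m^{2}$ ($C{\left(m \right)} = \left(m^{2} + m^{2}\right) + 23 = 2 m^{2} + 23 = 23 + 2 m^{2}$)
$- \frac{724118}{\left(C{\left(16 \right)} - 454\right) 474} = - \frac{724118}{\left(\left(23 + 2 \cdot 16^{2}\right) - 454\right) 474} = - \frac{724118}{\left(\left(23 + 2 \cdot 256\right) - 454\right) 474} = - \frac{724118}{\left(\left(23 + 512\right) - 454\right) 474} = - \frac{724118}{\left(535 - 454\right) 474} = - \frac{724118}{81 \cdot 474} = - \frac{724118}{38394} = \left(-724118\right) \frac{1}{38394} = - \frac{362059}{19197}$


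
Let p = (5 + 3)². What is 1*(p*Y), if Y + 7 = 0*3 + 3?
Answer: -256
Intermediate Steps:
p = 64 (p = 8² = 64)
Y = -4 (Y = -7 + (0*3 + 3) = -7 + (0 + 3) = -7 + 3 = -4)
1*(p*Y) = 1*(64*(-4)) = 1*(-256) = -256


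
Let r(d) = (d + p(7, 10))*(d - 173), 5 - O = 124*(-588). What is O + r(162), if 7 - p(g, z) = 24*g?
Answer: 72906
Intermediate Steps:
O = 72917 (O = 5 - 124*(-588) = 5 - 1*(-72912) = 5 + 72912 = 72917)
p(g, z) = 7 - 24*g
r(d) = (-173 + d)*(-161 + d) (r(d) = (d + (7 - 24*7))*(d - 173) = (d + (7 - 168))*(-173 + d) = (d - 161)*(-173 + d) = (-161 + d)*(-173 + d) = (-173 + d)*(-161 + d))
O + r(162) = 72917 + (27853 + 162² - 334*162) = 72917 + (27853 + 26244 - 54108) = 72917 - 11 = 72906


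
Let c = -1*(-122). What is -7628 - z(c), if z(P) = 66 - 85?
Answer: -7609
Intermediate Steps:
c = 122
z(P) = -19
-7628 - z(c) = -7628 - 1*(-19) = -7628 + 19 = -7609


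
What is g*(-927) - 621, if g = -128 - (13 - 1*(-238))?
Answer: 350712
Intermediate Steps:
g = -379 (g = -128 - (13 + 238) = -128 - 1*251 = -128 - 251 = -379)
g*(-927) - 621 = -379*(-927) - 621 = 351333 - 621 = 350712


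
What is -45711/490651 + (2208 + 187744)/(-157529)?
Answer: -100400946871/77291761379 ≈ -1.2990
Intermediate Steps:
-45711/490651 + (2208 + 187744)/(-157529) = -45711*1/490651 + 189952*(-1/157529) = -45711/490651 - 189952/157529 = -100400946871/77291761379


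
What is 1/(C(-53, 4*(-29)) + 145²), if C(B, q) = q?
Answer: 1/20909 ≈ 4.7826e-5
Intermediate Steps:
1/(C(-53, 4*(-29)) + 145²) = 1/(4*(-29) + 145²) = 1/(-116 + 21025) = 1/20909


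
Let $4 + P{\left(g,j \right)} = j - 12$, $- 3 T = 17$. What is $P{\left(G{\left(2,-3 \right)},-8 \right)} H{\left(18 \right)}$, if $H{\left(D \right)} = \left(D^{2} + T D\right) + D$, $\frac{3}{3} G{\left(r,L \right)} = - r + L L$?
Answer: $-5760$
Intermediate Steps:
$T = - \frac{17}{3}$ ($T = \left(- \frac{1}{3}\right) 17 = - \frac{17}{3} \approx -5.6667$)
$G{\left(r,L \right)} = L^{2} - r$ ($G{\left(r,L \right)} = - r + L L = - r + L^{2} = L^{2} - r$)
$H{\left(D \right)} = D^{2} - \frac{14 D}{3}$ ($H{\left(D \right)} = \left(D^{2} - \frac{17 D}{3}\right) + D = D^{2} - \frac{14 D}{3}$)
$P{\left(g,j \right)} = -16 + j$ ($P{\left(g,j \right)} = -4 + \left(j - 12\right) = -4 + \left(-12 + j\right) = -16 + j$)
$P{\left(G{\left(2,-3 \right)},-8 \right)} H{\left(18 \right)} = \left(-16 - 8\right) \frac{1}{3} \cdot 18 \left(-14 + 3 \cdot 18\right) = - 24 \cdot \frac{1}{3} \cdot 18 \left(-14 + 54\right) = - 24 \cdot \frac{1}{3} \cdot 18 \cdot 40 = \left(-24\right) 240 = -5760$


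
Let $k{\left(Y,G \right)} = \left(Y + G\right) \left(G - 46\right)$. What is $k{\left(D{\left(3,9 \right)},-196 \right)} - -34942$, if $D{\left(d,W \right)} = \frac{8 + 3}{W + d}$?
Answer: $\frac{492913}{6} \approx 82152.0$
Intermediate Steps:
$D{\left(d,W \right)} = \frac{11}{W + d}$
$k{\left(Y,G \right)} = \left(-46 + G\right) \left(G + Y\right)$ ($k{\left(Y,G \right)} = \left(G + Y\right) \left(-46 + G\right) = \left(-46 + G\right) \left(G + Y\right)$)
$k{\left(D{\left(3,9 \right)},-196 \right)} - -34942 = \left(\left(-196\right)^{2} - -9016 - 46 \frac{11}{9 + 3} - 196 \frac{11}{9 + 3}\right) - -34942 = \left(38416 + 9016 - 46 \cdot \frac{11}{12} - 196 \cdot \frac{11}{12}\right) + 34942 = \left(38416 + 9016 - 46 \cdot 11 \cdot \frac{1}{12} - 196 \cdot 11 \cdot \frac{1}{12}\right) + 34942 = \left(38416 + 9016 - \frac{253}{6} - \frac{539}{3}\right) + 34942 = \frac{283261}{6} + 34942 = \frac{492913}{6}$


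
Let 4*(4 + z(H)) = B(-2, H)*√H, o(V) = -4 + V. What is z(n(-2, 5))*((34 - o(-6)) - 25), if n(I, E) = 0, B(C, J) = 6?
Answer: -76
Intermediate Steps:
z(H) = -4 + 3*√H/2 (z(H) = -4 + (6*√H)/4 = -4 + 3*√H/2)
z(n(-2, 5))*((34 - o(-6)) - 25) = (-4 + 3*√0/2)*((34 - (-4 - 6)) - 25) = (-4 + (3/2)*0)*((34 - 1*(-10)) - 25) = (-4 + 0)*((34 + 10) - 25) = -4*(44 - 25) = -4*19 = -76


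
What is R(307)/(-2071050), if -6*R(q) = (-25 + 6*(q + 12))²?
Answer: 3568321/12426300 ≈ 0.28716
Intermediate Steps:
R(q) = -(47 + 6*q)²/6 (R(q) = -(-25 + 6*(q + 12))²/6 = -(-25 + 6*(12 + q))²/6 = -(-25 + (72 + 6*q))²/6 = -(47 + 6*q)²/6)
R(307)/(-2071050) = -(47 + 6*307)²/6/(-2071050) = -(47 + 1842)²/6*(-1/2071050) = -⅙*1889²*(-1/2071050) = -⅙*3568321*(-1/2071050) = -3568321/6*(-1/2071050) = 3568321/12426300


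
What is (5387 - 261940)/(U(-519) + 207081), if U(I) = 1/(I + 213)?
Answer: -78505218/63366785 ≈ -1.2389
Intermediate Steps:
U(I) = 1/(213 + I)
(5387 - 261940)/(U(-519) + 207081) = (5387 - 261940)/(1/(213 - 519) + 207081) = -256553/(1/(-306) + 207081) = -256553/(-1/306 + 207081) = -256553/63366785/306 = -256553*306/63366785 = -78505218/63366785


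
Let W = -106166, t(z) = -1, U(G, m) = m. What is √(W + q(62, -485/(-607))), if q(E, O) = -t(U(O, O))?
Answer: I*√106165 ≈ 325.83*I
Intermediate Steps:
q(E, O) = 1 (q(E, O) = -1*(-1) = 1)
√(W + q(62, -485/(-607))) = √(-106166 + 1) = √(-106165) = I*√106165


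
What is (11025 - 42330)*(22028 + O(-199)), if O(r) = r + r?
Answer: -677127150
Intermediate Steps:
O(r) = 2*r
(11025 - 42330)*(22028 + O(-199)) = (11025 - 42330)*(22028 + 2*(-199)) = -31305*(22028 - 398) = -31305*21630 = -677127150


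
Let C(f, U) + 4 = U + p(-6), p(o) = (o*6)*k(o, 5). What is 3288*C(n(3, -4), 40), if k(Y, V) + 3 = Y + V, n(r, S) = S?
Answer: 591840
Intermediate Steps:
k(Y, V) = -3 + V + Y (k(Y, V) = -3 + (Y + V) = -3 + (V + Y) = -3 + V + Y)
p(o) = 6*o*(2 + o) (p(o) = (o*6)*(-3 + 5 + o) = (6*o)*(2 + o) = 6*o*(2 + o))
C(f, U) = 140 + U (C(f, U) = -4 + (U + 6*(-6)*(2 - 6)) = -4 + (U + 6*(-6)*(-4)) = -4 + (U + 144) = -4 + (144 + U) = 140 + U)
3288*C(n(3, -4), 40) = 3288*(140 + 40) = 3288*180 = 591840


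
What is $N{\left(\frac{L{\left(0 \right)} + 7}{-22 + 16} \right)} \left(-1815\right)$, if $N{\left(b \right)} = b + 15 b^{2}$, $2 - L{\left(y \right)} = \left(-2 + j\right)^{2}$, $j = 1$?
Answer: $-45980$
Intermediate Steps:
$L{\left(y \right)} = 1$ ($L{\left(y \right)} = 2 - \left(-2 + 1\right)^{2} = 2 - \left(-1\right)^{2} = 2 - 1 = 1$)
$N{\left(\frac{L{\left(0 \right)} + 7}{-22 + 16} \right)} \left(-1815\right) = \frac{1 + 7}{-22 + 16} \left(1 + 15 \frac{1 + 7}{-22 + 16}\right) \left(-1815\right) = \frac{8}{-6} \left(1 + 15 \frac{8}{-6}\right) \left(-1815\right) = 8 \left(- \frac{1}{6}\right) \left(1 + 15 \cdot 8 \left(- \frac{1}{6}\right)\right) \left(-1815\right) = - \frac{4 \left(1 + 15 \left(- \frac{4}{3}\right)\right)}{3} \left(-1815\right) = - \frac{4 \left(1 - 20\right)}{3} \left(-1815\right) = \left(- \frac{4}{3}\right) \left(-19\right) \left(-1815\right) = \frac{76}{3} \left(-1815\right) = -45980$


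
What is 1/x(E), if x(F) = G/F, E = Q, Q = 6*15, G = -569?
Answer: -90/569 ≈ -0.15817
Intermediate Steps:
Q = 90
E = 90
x(F) = -569/F
1/x(E) = 1/(-569/90) = -90/569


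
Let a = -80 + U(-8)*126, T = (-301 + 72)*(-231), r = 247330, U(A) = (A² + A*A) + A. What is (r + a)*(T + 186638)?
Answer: 62847322690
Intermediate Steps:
U(A) = A + 2*A² (U(A) = (A² + A²) + A = 2*A² + A = A + 2*A²)
T = 52899 (T = -229*(-231) = 52899)
a = 15040 (a = -80 - 8*(1 + 2*(-8))*126 = -80 - 8*(1 - 16)*126 = -80 - 8*(-15)*126 = -80 + 120*126 = -80 + 15120 = 15040)
(r + a)*(T + 186638) = (247330 + 15040)*(52899 + 186638) = 262370*239537 = 62847322690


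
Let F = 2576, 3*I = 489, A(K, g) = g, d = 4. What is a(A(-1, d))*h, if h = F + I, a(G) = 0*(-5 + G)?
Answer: 0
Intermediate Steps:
a(G) = 0
I = 163 (I = (⅓)*489 = 163)
h = 2739 (h = 2576 + 163 = 2739)
a(A(-1, d))*h = 0*2739 = 0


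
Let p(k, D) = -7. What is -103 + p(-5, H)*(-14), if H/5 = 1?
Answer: -5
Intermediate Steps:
H = 5 (H = 5*1 = 5)
-103 + p(-5, H)*(-14) = -103 - 7*(-14) = -103 + 98 = -5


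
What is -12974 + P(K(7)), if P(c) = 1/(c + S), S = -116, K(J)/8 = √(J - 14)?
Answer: -45097653/3476 - I*√7/1738 ≈ -12974.0 - 0.0015223*I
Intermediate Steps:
K(J) = 8*√(-14 + J) (K(J) = 8*√(J - 14) = 8*√(-14 + J))
P(c) = 1/(-116 + c) (P(c) = 1/(c - 116) = 1/(-116 + c))
-12974 + P(K(7)) = -12974 + 1/(-116 + 8*√(-14 + 7)) = -12974 + 1/(-116 + 8*√(-7)) = -12974 + 1/(-116 + 8*(I*√7)) = -12974 + 1/(-116 + 8*I*√7)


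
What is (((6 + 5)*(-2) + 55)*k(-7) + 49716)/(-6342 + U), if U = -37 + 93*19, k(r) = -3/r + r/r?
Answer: -174171/16142 ≈ -10.790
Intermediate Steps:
k(r) = 1 - 3/r (k(r) = -3/r + 1 = 1 - 3/r)
U = 1730 (U = -37 + 1767 = 1730)
(((6 + 5)*(-2) + 55)*k(-7) + 49716)/(-6342 + U) = (((6 + 5)*(-2) + 55)*((-3 - 7)/(-7)) + 49716)/(-6342 + 1730) = ((11*(-2) + 55)*(-⅐*(-10)) + 49716)/(-4612) = ((-22 + 55)*(10/7) + 49716)*(-1/4612) = (33*(10/7) + 49716)*(-1/4612) = (330/7 + 49716)*(-1/4612) = (348342/7)*(-1/4612) = -174171/16142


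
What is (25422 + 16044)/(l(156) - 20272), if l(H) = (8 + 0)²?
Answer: -6911/3368 ≈ -2.0520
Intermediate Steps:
l(H) = 64 (l(H) = 8² = 64)
(25422 + 16044)/(l(156) - 20272) = (25422 + 16044)/(64 - 20272) = 41466/(-20208) = 41466*(-1/20208) = -6911/3368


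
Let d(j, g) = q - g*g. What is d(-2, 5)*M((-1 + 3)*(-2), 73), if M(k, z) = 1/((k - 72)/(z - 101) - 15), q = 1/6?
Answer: 1043/516 ≈ 2.0213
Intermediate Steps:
q = ⅙ ≈ 0.16667
d(j, g) = ⅙ - g² (d(j, g) = ⅙ - g*g = ⅙ - g²)
M(k, z) = 1/(-15 + (-72 + k)/(-101 + z)) (M(k, z) = 1/((-72 + k)/(-101 + z) - 15) = 1/(-15 + (-72 + k)/(-101 + z)))
d(-2, 5)*M((-1 + 3)*(-2), 73) = (⅙ - 1*5²)*((-101 + 73)/(1443 + (-1 + 3)*(-2) - 15*73)) = (⅙ - 1*25)*(-28/(1443 + 2*(-2) - 1095)) = (⅙ - 25)*(-28/(1443 - 4 - 1095)) = -149*(-28)/(6*344) = -149*(-28)/2064 = -149/6*(-7/86) = 1043/516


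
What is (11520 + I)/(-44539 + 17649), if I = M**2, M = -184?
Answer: -22688/13445 ≈ -1.6875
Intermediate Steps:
I = 33856 (I = (-184)**2 = 33856)
(11520 + I)/(-44539 + 17649) = (11520 + 33856)/(-44539 + 17649) = 45376/(-26890) = 45376*(-1/26890) = -22688/13445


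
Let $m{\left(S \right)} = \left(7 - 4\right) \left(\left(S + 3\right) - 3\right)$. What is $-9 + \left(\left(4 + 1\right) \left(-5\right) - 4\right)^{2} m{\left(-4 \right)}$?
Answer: $-10101$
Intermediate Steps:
$m{\left(S \right)} = 3 S$ ($m{\left(S \right)} = 3 \left(\left(3 + S\right) - 3\right) = 3 S$)
$-9 + \left(\left(4 + 1\right) \left(-5\right) - 4\right)^{2} m{\left(-4 \right)} = -9 + \left(\left(4 + 1\right) \left(-5\right) - 4\right)^{2} \cdot 3 \left(-4\right) = -9 + \left(5 \left(-5\right) - 4\right)^{2} \left(-12\right) = -9 + \left(-25 - 4\right)^{2} \left(-12\right) = -9 + \left(-29\right)^{2} \left(-12\right) = -9 + 841 \left(-12\right) = -9 - 10092 = -10101$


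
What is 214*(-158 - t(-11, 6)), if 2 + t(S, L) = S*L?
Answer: -19260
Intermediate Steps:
t(S, L) = -2 + L*S (t(S, L) = -2 + S*L = -2 + L*S)
214*(-158 - t(-11, 6)) = 214*(-158 - (-2 + 6*(-11))) = 214*(-158 - (-2 - 66)) = 214*(-158 - 1*(-68)) = 214*(-158 + 68) = 214*(-90) = -19260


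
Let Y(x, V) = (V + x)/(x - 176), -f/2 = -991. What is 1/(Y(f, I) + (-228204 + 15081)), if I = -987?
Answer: -1806/384899143 ≈ -4.6921e-6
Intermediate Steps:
f = 1982 (f = -2*(-991) = 1982)
Y(x, V) = (V + x)/(-176 + x)
1/(Y(f, I) + (-228204 + 15081)) = 1/((-987 + 1982)/(-176 + 1982) + (-228204 + 15081)) = 1/(995/1806 - 213123) = 1/(-384899143/1806) = -1806/384899143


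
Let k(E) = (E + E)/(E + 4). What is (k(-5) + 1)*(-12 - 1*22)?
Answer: -374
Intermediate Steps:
k(E) = 2*E/(4 + E) (k(E) = (2*E)/(4 + E) = 2*E/(4 + E))
(k(-5) + 1)*(-12 - 1*22) = (2*(-5)/(4 - 5) + 1)*(-12 - 1*22) = (2*(-5)/(-1) + 1)*(-12 - 22) = (2*(-5)*(-1) + 1)*(-34) = (10 + 1)*(-34) = 11*(-34) = -374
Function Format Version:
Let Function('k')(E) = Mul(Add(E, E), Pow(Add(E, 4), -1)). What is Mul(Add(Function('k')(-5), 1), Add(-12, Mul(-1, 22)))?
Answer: -374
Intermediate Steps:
Function('k')(E) = Mul(2, E, Pow(Add(4, E), -1)) (Function('k')(E) = Mul(Mul(2, E), Pow(Add(4, E), -1)) = Mul(2, E, Pow(Add(4, E), -1)))
Mul(Add(Function('k')(-5), 1), Add(-12, Mul(-1, 22))) = Mul(Add(Mul(2, -5, Pow(Add(4, -5), -1)), 1), Add(-12, Mul(-1, 22))) = Mul(Add(Mul(2, -5, Pow(-1, -1)), 1), Add(-12, -22)) = Mul(Add(Mul(2, -5, -1), 1), -34) = Mul(Add(10, 1), -34) = Mul(11, -34) = -374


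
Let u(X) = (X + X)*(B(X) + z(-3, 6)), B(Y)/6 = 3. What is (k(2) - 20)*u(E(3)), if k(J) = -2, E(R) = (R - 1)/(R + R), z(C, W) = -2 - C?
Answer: -836/3 ≈ -278.67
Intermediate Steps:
B(Y) = 18 (B(Y) = 6*3 = 18)
E(R) = (-1 + R)/(2*R) (E(R) = (-1 + R)/((2*R)) = (-1 + R)*(1/(2*R)) = (-1 + R)/(2*R))
u(X) = 38*X (u(X) = (X + X)*(18 + (-2 - 1*(-3))) = (2*X)*(18 + (-2 + 3)) = (2*X)*(18 + 1) = (2*X)*19 = 38*X)
(k(2) - 20)*u(E(3)) = (-2 - 20)*(38*((½)*(-1 + 3)/3)) = -836*(½)*(⅓)*2 = -836/3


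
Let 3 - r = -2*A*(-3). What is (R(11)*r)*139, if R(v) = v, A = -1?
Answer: 13761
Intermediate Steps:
r = 9 (r = 3 - (-2*(-1))*(-3) = 3 - 2*(-3) = 3 - 1*(-6) = 3 + 6 = 9)
(R(11)*r)*139 = (11*9)*139 = 99*139 = 13761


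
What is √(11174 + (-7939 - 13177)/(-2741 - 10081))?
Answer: 4*√28708086162/6411 ≈ 105.71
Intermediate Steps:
√(11174 + (-7939 - 13177)/(-2741 - 10081)) = √(11174 - 21116/(-12822)) = √(11174 - 21116*(-1/12822)) = √(11174 + 10558/6411) = √(71647072/6411) = 4*√28708086162/6411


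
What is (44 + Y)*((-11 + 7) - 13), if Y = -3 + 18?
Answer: -1003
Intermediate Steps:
Y = 15
(44 + Y)*((-11 + 7) - 13) = (44 + 15)*((-11 + 7) - 13) = 59*(-4 - 13) = 59*(-17) = -1003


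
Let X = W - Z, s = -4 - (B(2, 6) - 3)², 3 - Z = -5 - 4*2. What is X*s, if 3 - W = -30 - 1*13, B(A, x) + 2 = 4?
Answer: -150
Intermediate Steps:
B(A, x) = 2 (B(A, x) = -2 + 4 = 2)
W = 46 (W = 3 - (-30 - 1*13) = 3 - (-30 - 13) = 3 - 1*(-43) = 3 + 43 = 46)
Z = 16 (Z = 3 - (-5 - 4*2) = 3 - (-5 - 8) = 3 - 1*(-13) = 3 + 13 = 16)
s = -5 (s = -4 - (2 - 3)² = -4 - 1*(-1)² = -4 - 1*1 = -4 - 1 = -5)
X = 30 (X = 46 - 1*16 = 46 - 16 = 30)
X*s = 30*(-5) = -150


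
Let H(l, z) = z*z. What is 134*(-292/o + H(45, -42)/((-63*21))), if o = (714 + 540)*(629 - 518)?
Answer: -12454228/69597 ≈ -178.95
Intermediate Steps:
o = 139194 (o = 1254*111 = 139194)
H(l, z) = z²
134*(-292/o + H(45, -42)/((-63*21))) = 134*(-292/139194 + (-42)²/((-63*21))) = 134*(-292*1/139194 + 1764/(-1323)) = 134*(-146/69597 + 1764*(-1/1323)) = 134*(-146/69597 - 4/3) = 134*(-92942/69597) = -12454228/69597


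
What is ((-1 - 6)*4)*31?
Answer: -868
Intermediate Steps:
((-1 - 6)*4)*31 = -7*4*31 = -28*31 = -868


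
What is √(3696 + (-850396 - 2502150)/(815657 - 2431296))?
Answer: √9653046046341310/1615639 ≈ 60.812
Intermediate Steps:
√(3696 + (-850396 - 2502150)/(815657 - 2431296)) = √(3696 - 3352546/(-1615639)) = √(3696 - 3352546*(-1/1615639)) = √(3696 + 3352546/1615639) = √(5974754290/1615639) = √9653046046341310/1615639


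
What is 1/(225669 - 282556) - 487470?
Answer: -27730705891/56887 ≈ -4.8747e+5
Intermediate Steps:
1/(225669 - 282556) - 487470 = 1/(-56887) - 487470 = -1/56887 - 487470 = -27730705891/56887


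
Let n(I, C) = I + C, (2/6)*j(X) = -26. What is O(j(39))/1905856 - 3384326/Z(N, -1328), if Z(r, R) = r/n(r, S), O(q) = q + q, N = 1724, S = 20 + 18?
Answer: -710310436204601/205355984 ≈ -3.4589e+6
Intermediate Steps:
S = 38
j(X) = -78 (j(X) = 3*(-26) = -78)
O(q) = 2*q
n(I, C) = C + I
Z(r, R) = r/(38 + r)
O(j(39))/1905856 - 3384326/Z(N, -1328) = (2*(-78))/1905856 - 3384326/(1724/(38 + 1724)) = -156*1/1905856 - 3384326/(1724/1762) = -39/476464 - 3384326/(1724*(1/1762)) = -39/476464 - 3384326/862/881 = -39/476464 - 3384326*881/862 = -39/476464 - 1490795603/431 = -710310436204601/205355984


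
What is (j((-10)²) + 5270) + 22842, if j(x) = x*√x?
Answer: 29112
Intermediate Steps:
j(x) = x^(3/2)
(j((-10)²) + 5270) + 22842 = (((-10)²)^(3/2) + 5270) + 22842 = (100^(3/2) + 5270) + 22842 = (1000 + 5270) + 22842 = 6270 + 22842 = 29112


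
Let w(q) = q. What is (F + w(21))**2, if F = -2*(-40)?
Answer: 10201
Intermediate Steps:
F = 80
(F + w(21))**2 = (80 + 21)**2 = 101**2 = 10201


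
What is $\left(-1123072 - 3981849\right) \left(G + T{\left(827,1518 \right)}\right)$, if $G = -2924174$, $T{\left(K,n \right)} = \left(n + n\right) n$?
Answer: $-8599106696554$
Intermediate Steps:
$T{\left(K,n \right)} = 2 n^{2}$ ($T{\left(K,n \right)} = 2 n n = 2 n^{2}$)
$\left(-1123072 - 3981849\right) \left(G + T{\left(827,1518 \right)}\right) = \left(-1123072 - 3981849\right) \left(-2924174 + 2 \cdot 1518^{2}\right) = - 5104921 \left(-2924174 + 2 \cdot 2304324\right) = - 5104921 \left(-2924174 + 4608648\right) = \left(-5104921\right) 1684474 = -8599106696554$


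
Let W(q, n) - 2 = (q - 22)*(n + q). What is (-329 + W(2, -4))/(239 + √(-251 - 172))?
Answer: -68593/57544 + 861*I*√47/57544 ≈ -1.192 + 0.10258*I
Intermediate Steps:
W(q, n) = 2 + (-22 + q)*(n + q) (W(q, n) = 2 + (q - 22)*(n + q) = 2 + (-22 + q)*(n + q))
(-329 + W(2, -4))/(239 + √(-251 - 172)) = (-329 + (2 + 2² - 22*(-4) - 22*2 - 4*2))/(239 + √(-251 - 172)) = (-329 + (2 + 4 + 88 - 44 - 8))/(239 + √(-423)) = (-329 + 42)/(239 + 3*I*√47) = -287/(239 + 3*I*√47)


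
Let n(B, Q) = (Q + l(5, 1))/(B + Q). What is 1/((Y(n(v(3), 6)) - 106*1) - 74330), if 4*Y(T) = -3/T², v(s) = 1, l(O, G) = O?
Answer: -484/36027171 ≈ -1.3434e-5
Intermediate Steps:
n(B, Q) = (5 + Q)/(B + Q) (n(B, Q) = (Q + 5)/(B + Q) = (5 + Q)/(B + Q))
Y(T) = -3/(4*T²) (Y(T) = (-3/T²)/4 = -3/(4*T²))
1/((Y(n(v(3), 6)) - 106*1) - 74330) = 1/((-3*(1 + 6)²/(5 + 6)²/4 - 106*1) - 74330) = 1/((-3/(4*(11/7)²) - 106) - 74330) = 1/((-¾*49/121 - 106) - 74330) = 1/((-147/484 - 106) - 74330) = 1/(-51451/484 - 74330) = 1/(-36027171/484) = -484/36027171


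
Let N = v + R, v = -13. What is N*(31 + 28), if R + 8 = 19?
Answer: -118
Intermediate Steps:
R = 11 (R = -8 + 19 = 11)
N = -2 (N = -13 + 11 = -2)
N*(31 + 28) = -2*(31 + 28) = -2*59 = -118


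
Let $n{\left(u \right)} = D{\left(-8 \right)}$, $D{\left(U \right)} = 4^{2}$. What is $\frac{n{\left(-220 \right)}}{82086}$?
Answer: $\frac{8}{41043} \approx 0.00019492$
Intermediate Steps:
$D{\left(U \right)} = 16$
$n{\left(u \right)} = 16$
$\frac{n{\left(-220 \right)}}{82086} = \frac{16}{82086} = 16 \cdot \frac{1}{82086} = \frac{8}{41043}$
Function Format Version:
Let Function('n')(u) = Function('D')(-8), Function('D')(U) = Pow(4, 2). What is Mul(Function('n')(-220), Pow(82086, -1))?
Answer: Rational(8, 41043) ≈ 0.00019492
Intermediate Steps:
Function('D')(U) = 16
Function('n')(u) = 16
Mul(Function('n')(-220), Pow(82086, -1)) = Mul(16, Pow(82086, -1)) = Mul(16, Rational(1, 82086)) = Rational(8, 41043)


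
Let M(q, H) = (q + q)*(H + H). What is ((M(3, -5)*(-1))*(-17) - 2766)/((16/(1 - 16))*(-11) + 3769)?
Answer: -56790/56711 ≈ -1.0014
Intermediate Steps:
M(q, H) = 4*H*q (M(q, H) = (2*q)*(2*H) = 4*H*q)
((M(3, -5)*(-1))*(-17) - 2766)/((16/(1 - 16))*(-11) + 3769) = (((4*(-5)*3)*(-1))*(-17) - 2766)/((16/(1 - 16))*(-11) + 3769) = (-60*(-1)*(-17) - 2766)/((16/(-15))*(-11) + 3769) = (60*(-17) - 2766)/((16*(-1/15))*(-11) + 3769) = (-1020 - 2766)/(-16/15*(-11) + 3769) = -3786/(176/15 + 3769) = -3786/56711/15 = -3786*15/56711 = -56790/56711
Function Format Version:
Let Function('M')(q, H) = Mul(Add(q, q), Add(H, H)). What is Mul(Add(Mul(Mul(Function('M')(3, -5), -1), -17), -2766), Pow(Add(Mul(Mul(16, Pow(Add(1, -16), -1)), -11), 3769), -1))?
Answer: Rational(-56790, 56711) ≈ -1.0014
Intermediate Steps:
Function('M')(q, H) = Mul(4, H, q) (Function('M')(q, H) = Mul(Mul(2, q), Mul(2, H)) = Mul(4, H, q))
Mul(Add(Mul(Mul(Function('M')(3, -5), -1), -17), -2766), Pow(Add(Mul(Mul(16, Pow(Add(1, -16), -1)), -11), 3769), -1)) = Mul(Add(Mul(Mul(Mul(4, -5, 3), -1), -17), -2766), Pow(Add(Mul(Mul(16, Pow(Add(1, -16), -1)), -11), 3769), -1)) = Mul(Add(Mul(Mul(-60, -1), -17), -2766), Pow(Add(Mul(Mul(16, Pow(-15, -1)), -11), 3769), -1)) = Mul(Add(Mul(60, -17), -2766), Pow(Add(Mul(Mul(16, Rational(-1, 15)), -11), 3769), -1)) = Mul(Add(-1020, -2766), Pow(Add(Mul(Rational(-16, 15), -11), 3769), -1)) = Mul(-3786, Pow(Add(Rational(176, 15), 3769), -1)) = Mul(-3786, Pow(Rational(56711, 15), -1)) = Mul(-3786, Rational(15, 56711)) = Rational(-56790, 56711)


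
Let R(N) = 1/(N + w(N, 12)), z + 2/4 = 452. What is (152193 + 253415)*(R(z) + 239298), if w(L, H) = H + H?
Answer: 92305186019200/951 ≈ 9.7061e+10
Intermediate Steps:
z = 903/2 (z = -1/2 + 452 = 903/2 ≈ 451.50)
w(L, H) = 2*H
R(N) = 1/(24 + N) (R(N) = 1/(N + 2*12) = 1/(N + 24) = 1/(24 + N))
(152193 + 253415)*(R(z) + 239298) = (152193 + 253415)*(1/(24 + 903/2) + 239298) = 405608*(1/(951/2) + 239298) = 405608*(2/951 + 239298) = 405608*(227572400/951) = 92305186019200/951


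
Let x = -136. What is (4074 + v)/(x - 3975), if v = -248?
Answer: -3826/4111 ≈ -0.93067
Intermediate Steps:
(4074 + v)/(x - 3975) = (4074 - 248)/(-136 - 3975) = 3826/(-4111) = 3826*(-1/4111) = -3826/4111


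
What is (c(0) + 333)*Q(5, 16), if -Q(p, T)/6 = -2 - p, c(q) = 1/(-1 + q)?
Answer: 13944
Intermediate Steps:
Q(p, T) = 12 + 6*p (Q(p, T) = -6*(-2 - p) = 12 + 6*p)
(c(0) + 333)*Q(5, 16) = (1/(-1 + 0) + 333)*(12 + 6*5) = (1/(-1) + 333)*(12 + 30) = (-1 + 333)*42 = 332*42 = 13944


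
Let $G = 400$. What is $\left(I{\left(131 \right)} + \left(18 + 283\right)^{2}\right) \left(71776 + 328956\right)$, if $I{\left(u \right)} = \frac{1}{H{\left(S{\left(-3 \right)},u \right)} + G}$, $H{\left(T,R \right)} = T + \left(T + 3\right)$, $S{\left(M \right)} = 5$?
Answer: $\frac{14994675732648}{413} \approx 3.6307 \cdot 10^{10}$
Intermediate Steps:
$H{\left(T,R \right)} = 3 + 2 T$ ($H{\left(T,R \right)} = T + \left(3 + T\right) = 3 + 2 T$)
$I{\left(u \right)} = \frac{1}{413}$ ($I{\left(u \right)} = \frac{1}{\left(3 + 2 \cdot 5\right) + 400} = \frac{1}{\left(3 + 10\right) + 400} = \frac{1}{13 + 400} = \frac{1}{413}$)
$\left(I{\left(131 \right)} + \left(18 + 283\right)^{2}\right) \left(71776 + 328956\right) = \left(\frac{1}{413} + \left(18 + 283\right)^{2}\right) \left(71776 + 328956\right) = \left(\frac{1}{413} + 301^{2}\right) 400732 = \left(\frac{1}{413} + 90601\right) 400732 = \frac{37418214}{413} \cdot 400732 = \frac{14994675732648}{413}$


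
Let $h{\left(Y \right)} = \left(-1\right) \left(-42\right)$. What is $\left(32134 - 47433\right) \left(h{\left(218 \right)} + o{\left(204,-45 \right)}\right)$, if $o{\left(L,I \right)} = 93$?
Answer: $-2065365$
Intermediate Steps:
$h{\left(Y \right)} = 42$
$\left(32134 - 47433\right) \left(h{\left(218 \right)} + o{\left(204,-45 \right)}\right) = \left(32134 - 47433\right) \left(42 + 93\right) = \left(-15299\right) 135 = -2065365$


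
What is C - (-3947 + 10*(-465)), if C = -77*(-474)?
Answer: 45095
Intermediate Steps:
C = 36498
C - (-3947 + 10*(-465)) = 36498 - (-3947 + 10*(-465)) = 36498 - (-3947 - 4650) = 36498 - 1*(-8597) = 36498 + 8597 = 45095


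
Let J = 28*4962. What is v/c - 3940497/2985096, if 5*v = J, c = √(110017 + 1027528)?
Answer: -1313499/995032 + 138936*√1137545/5687725 ≈ 24.733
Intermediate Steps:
c = √1137545 ≈ 1066.6
J = 138936
v = 138936/5 (v = (⅕)*138936 = 138936/5 ≈ 27787.)
v/c - 3940497/2985096 = 138936/(5*(√1137545)) - 3940497/2985096 = 138936*(√1137545/1137545)/5 - 3940497*1/2985096 = 138936*√1137545/5687725 - 1313499/995032 = -1313499/995032 + 138936*√1137545/5687725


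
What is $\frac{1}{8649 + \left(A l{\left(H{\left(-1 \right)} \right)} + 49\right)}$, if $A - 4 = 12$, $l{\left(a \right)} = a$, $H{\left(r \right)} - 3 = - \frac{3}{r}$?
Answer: $\frac{1}{8794} \approx 0.00011371$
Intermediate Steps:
$H{\left(r \right)} = 3 - \frac{3}{r}$
$A = 16$ ($A = 4 + 12 = 16$)
$\frac{1}{8649 + \left(A l{\left(H{\left(-1 \right)} \right)} + 49\right)} = \frac{1}{8649 + \left(16 \left(3 - \frac{3}{-1}\right) + 49\right)} = \frac{1}{8649 + \left(16 \left(3 - -3\right) + 49\right)} = \frac{1}{8649 + \left(16 \left(3 + 3\right) + 49\right)} = \frac{1}{8649 + \left(16 \cdot 6 + 49\right)} = \frac{1}{8649 + \left(96 + 49\right)} = \frac{1}{8649 + 145} = \frac{1}{8794}$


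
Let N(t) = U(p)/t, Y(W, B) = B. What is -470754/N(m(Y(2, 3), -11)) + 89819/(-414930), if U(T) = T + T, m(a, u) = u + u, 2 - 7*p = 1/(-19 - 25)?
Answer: 661777887067469/36928770 ≈ 1.7920e+7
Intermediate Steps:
p = 89/308 (p = 2/7 - 1/(7*(-19 - 25)) = 2/7 - ⅐/(-44) = 2/7 - ⅐*(-1/44) = 2/7 + 1/308 = 89/308 ≈ 0.28896)
m(a, u) = 2*u
U(T) = 2*T
N(t) = 89/(154*t) (N(t) = (2*(89/308))/t = 89/(154*t))
-470754/N(m(Y(2, 3), -11)) + 89819/(-414930) = -470754/(89/(154*((2*(-11))))) + 89819/(-414930) = -470754/((89/154)/(-22)) + 89819*(-1/414930) = -470754/((89/154)*(-1/22)) - 89819/414930 = -470754/(-89/3388) - 89819/414930 = -470754*(-3388/89) - 89819/414930 = 1594914552/89 - 89819/414930 = 661777887067469/36928770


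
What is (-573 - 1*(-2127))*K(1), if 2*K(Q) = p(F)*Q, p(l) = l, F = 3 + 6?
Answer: 6993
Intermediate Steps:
F = 9
K(Q) = 9*Q/2 (K(Q) = (9*Q)/2 = 9*Q/2)
(-573 - 1*(-2127))*K(1) = (-573 - 1*(-2127))*((9/2)*1) = (-573 + 2127)*(9/2) = 1554*(9/2) = 6993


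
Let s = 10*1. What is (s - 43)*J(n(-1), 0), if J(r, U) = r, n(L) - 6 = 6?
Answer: -396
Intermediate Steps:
s = 10
n(L) = 12 (n(L) = 6 + 6 = 12)
(s - 43)*J(n(-1), 0) = (10 - 43)*12 = -33*12 = -396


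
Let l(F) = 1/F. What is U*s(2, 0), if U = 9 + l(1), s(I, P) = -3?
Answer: -30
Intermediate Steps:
U = 10 (U = 9 + 1/1 = 9 + 1 = 10)
U*s(2, 0) = 10*(-3) = -30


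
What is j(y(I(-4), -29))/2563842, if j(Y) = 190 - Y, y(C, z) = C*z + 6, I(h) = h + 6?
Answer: 121/1281921 ≈ 9.4390e-5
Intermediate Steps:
I(h) = 6 + h
y(C, z) = 6 + C*z
j(y(I(-4), -29))/2563842 = (190 - (6 + (6 - 4)*(-29)))/2563842 = (190 - (6 + 2*(-29)))*(1/2563842) = (190 - (6 - 58))*(1/2563842) = (190 - 1*(-52))*(1/2563842) = (190 + 52)*(1/2563842) = 242*(1/2563842) = 121/1281921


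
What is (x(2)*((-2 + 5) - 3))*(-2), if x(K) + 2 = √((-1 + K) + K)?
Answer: 0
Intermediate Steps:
x(K) = -2 + √(-1 + 2*K) (x(K) = -2 + √((-1 + K) + K) = -2 + √(-1 + 2*K))
(x(2)*((-2 + 5) - 3))*(-2) = ((-2 + √(-1 + 2*2))*((-2 + 5) - 3))*(-2) = ((-2 + √(-1 + 4))*(3 - 3))*(-2) = ((-2 + √3)*0)*(-2) = 0*(-2) = 0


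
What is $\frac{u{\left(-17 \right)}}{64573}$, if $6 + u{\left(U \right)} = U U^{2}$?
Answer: $- \frac{4919}{64573} \approx -0.076177$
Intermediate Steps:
$u{\left(U \right)} = -6 + U^{3}$ ($u{\left(U \right)} = -6 + U U^{2} = -6 + U^{3}$)
$\frac{u{\left(-17 \right)}}{64573} = \frac{-6 + \left(-17\right)^{3}}{64573} = \left(-6 - 4913\right) \frac{1}{64573} = \left(-4919\right) \frac{1}{64573} = - \frac{4919}{64573}$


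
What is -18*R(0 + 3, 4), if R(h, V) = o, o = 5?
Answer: -90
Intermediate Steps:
R(h, V) = 5
-18*R(0 + 3, 4) = -18*5 = -90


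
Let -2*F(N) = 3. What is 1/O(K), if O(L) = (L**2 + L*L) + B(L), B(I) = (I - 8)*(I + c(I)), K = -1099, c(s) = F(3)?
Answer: 2/7267711 ≈ 2.7519e-7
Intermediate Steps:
F(N) = -3/2 (F(N) = -1/2*3 = -3/2)
c(s) = -3/2
B(I) = (-8 + I)*(-3/2 + I) (B(I) = (I - 8)*(I - 3/2) = (-8 + I)*(-3/2 + I))
O(L) = 12 + 3*L**2 - 19*L/2 (O(L) = (L**2 + L*L) + (12 + L**2 - 19*L/2) = (L**2 + L**2) + (12 + L**2 - 19*L/2) = 2*L**2 + (12 + L**2 - 19*L/2) = 12 + 3*L**2 - 19*L/2)
1/O(K) = 1/(12 + 3*(-1099)**2 - 19/2*(-1099)) = 1/(12 + 3*1207801 + 20881/2) = 1/(12 + 3623403 + 20881/2) = 1/(7267711/2) = 2/7267711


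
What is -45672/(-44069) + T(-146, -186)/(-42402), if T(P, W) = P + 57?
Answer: 1940506285/1868613738 ≈ 1.0385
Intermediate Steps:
T(P, W) = 57 + P
-45672/(-44069) + T(-146, -186)/(-42402) = -45672/(-44069) + (57 - 146)/(-42402) = -45672*(-1/44069) - 89*(-1/42402) = 45672/44069 + 89/42402 = 1940506285/1868613738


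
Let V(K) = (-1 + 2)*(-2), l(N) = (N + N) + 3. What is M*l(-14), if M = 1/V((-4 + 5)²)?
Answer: 25/2 ≈ 12.500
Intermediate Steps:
l(N) = 3 + 2*N (l(N) = 2*N + 3 = 3 + 2*N)
V(K) = -2 (V(K) = 1*(-2) = -2)
M = -½ (M = 1/(-2) = -½ ≈ -0.50000)
M*l(-14) = -(3 + 2*(-14))/2 = -(3 - 28)/2 = -½*(-25) = 25/2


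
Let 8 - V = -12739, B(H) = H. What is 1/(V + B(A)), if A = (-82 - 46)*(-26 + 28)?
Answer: 1/12491 ≈ 8.0058e-5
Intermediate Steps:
A = -256 (A = -128*2 = -256)
V = 12747 (V = 8 - 1*(-12739) = 8 + 12739 = 12747)
1/(V + B(A)) = 1/(12747 - 256) = 1/12491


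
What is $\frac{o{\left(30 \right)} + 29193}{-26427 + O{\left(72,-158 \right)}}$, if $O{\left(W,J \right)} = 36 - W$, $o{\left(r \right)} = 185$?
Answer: $- \frac{29378}{26463} \approx -1.1102$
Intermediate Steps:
$\frac{o{\left(30 \right)} + 29193}{-26427 + O{\left(72,-158 \right)}} = \frac{185 + 29193}{-26427 + \left(36 - 72\right)} = \frac{29378}{-26427 + \left(36 - 72\right)} = \frac{29378}{-26427 - 36} = \frac{29378}{-26463} = 29378 \left(- \frac{1}{26463}\right) = - \frac{29378}{26463}$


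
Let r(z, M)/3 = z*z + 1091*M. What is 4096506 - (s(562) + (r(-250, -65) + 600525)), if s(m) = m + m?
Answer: 3520102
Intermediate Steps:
s(m) = 2*m
r(z, M) = 3*z² + 3273*M (r(z, M) = 3*(z*z + 1091*M) = 3*(z² + 1091*M) = 3*z² + 3273*M)
4096506 - (s(562) + (r(-250, -65) + 600525)) = 4096506 - (2*562 + ((3*(-250)² + 3273*(-65)) + 600525)) = 4096506 - (1124 + ((3*62500 - 212745) + 600525)) = 4096506 - (1124 + ((187500 - 212745) + 600525)) = 4096506 - (1124 + (-25245 + 600525)) = 4096506 - (1124 + 575280) = 4096506 - 1*576404 = 4096506 - 576404 = 3520102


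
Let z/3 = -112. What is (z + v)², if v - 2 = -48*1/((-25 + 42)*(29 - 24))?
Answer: 808719844/7225 ≈ 1.1193e+5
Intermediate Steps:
z = -336 (z = 3*(-112) = -336)
v = 122/85 (v = 2 - 48*1/((-25 + 42)*(29 - 24)) = 2 - 48/(5*17) = 2 - 48/85 = 122/85 ≈ 1.4353)
(z + v)² = (-336 + 122/85)² = (-28438/85)² = 808719844/7225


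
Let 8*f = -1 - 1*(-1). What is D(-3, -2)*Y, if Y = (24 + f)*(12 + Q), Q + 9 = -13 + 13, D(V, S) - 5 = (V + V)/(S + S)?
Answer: 468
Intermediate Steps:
D(V, S) = 5 + V/S (D(V, S) = 5 + (V + V)/(S + S) = 5 + (2*V)/((2*S)) = 5 + (2*V)*(1/(2*S)) = 5 + V/S)
Q = -9 (Q = -9 + (-13 + 13) = -9 + 0 = -9)
f = 0 (f = (-1 - 1*(-1))/8 = (-1 + 1)/8 = (⅛)*0 = 0)
Y = 72 (Y = (24 + 0)*(12 - 9) = 24*3 = 72)
D(-3, -2)*Y = (5 - 3/(-2))*72 = (5 - 3*(-½))*72 = (5 + 3/2)*72 = (13/2)*72 = 468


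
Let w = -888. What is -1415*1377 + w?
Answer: -1949343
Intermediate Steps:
-1415*1377 + w = -1415*1377 - 888 = -1948455 - 888 = -1949343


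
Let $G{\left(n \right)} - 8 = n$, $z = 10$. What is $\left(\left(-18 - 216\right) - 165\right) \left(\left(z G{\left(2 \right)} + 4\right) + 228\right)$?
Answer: $-132468$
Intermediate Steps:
$G{\left(n \right)} = 8 + n$
$\left(\left(-18 - 216\right) - 165\right) \left(\left(z G{\left(2 \right)} + 4\right) + 228\right) = \left(\left(-18 - 216\right) - 165\right) \left(\left(10 \left(8 + 2\right) + 4\right) + 228\right) = \left(\left(-18 - 216\right) - 165\right) \left(\left(10 \cdot 10 + 4\right) + 228\right) = \left(-234 - 165\right) \left(\left(100 + 4\right) + 228\right) = - 399 \left(104 + 228\right) = \left(-399\right) 332 = -132468$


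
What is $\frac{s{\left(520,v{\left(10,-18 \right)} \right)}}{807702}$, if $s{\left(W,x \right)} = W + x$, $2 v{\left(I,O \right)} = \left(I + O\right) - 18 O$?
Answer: $\frac{113}{134617} \approx 0.00083942$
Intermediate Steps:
$v{\left(I,O \right)} = \frac{I}{2} - \frac{17 O}{2}$ ($v{\left(I,O \right)} = \frac{\left(I + O\right) - 18 O}{2} = \frac{I - 17 O}{2} = \frac{I}{2} - \frac{17 O}{2}$)
$\frac{s{\left(520,v{\left(10,-18 \right)} \right)}}{807702} = \frac{520 + \left(\frac{1}{2} \cdot 10 - -153\right)}{807702} = \left(520 + \left(5 + 153\right)\right) \frac{1}{807702} = \left(520 + 158\right) \frac{1}{807702} = 678 \cdot \frac{1}{807702} = \frac{113}{134617}$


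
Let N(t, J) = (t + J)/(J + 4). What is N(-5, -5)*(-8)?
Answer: -80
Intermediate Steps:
N(t, J) = (J + t)/(4 + J)
N(-5, -5)*(-8) = ((-5 - 5)/(4 - 5))*(-8) = (-10/(-1))*(-8) = -1*(-10)*(-8) = 10*(-8) = -80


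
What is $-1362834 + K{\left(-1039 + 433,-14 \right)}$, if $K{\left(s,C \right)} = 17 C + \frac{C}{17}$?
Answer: $- \frac{23172238}{17} \approx -1.3631 \cdot 10^{6}$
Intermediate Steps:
$K{\left(s,C \right)} = \frac{290 C}{17}$ ($K{\left(s,C \right)} = 17 C + C \frac{1}{17} = 17 C + \frac{C}{17} = \frac{290 C}{17}$)
$-1362834 + K{\left(-1039 + 433,-14 \right)} = -1362834 + \frac{290}{17} \left(-14\right) = -1362834 - \frac{4060}{17} = - \frac{23172238}{17}$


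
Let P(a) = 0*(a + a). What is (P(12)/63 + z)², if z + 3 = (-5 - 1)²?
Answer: 1089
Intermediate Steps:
P(a) = 0 (P(a) = 0*(2*a) = 0)
z = 33 (z = -3 + (-5 - 1)² = -3 + (-6)² = -3 + 36 = 33)
(P(12)/63 + z)² = (0/63 + 33)² = (0*(1/63) + 33)² = (0 + 33)² = 33² = 1089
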